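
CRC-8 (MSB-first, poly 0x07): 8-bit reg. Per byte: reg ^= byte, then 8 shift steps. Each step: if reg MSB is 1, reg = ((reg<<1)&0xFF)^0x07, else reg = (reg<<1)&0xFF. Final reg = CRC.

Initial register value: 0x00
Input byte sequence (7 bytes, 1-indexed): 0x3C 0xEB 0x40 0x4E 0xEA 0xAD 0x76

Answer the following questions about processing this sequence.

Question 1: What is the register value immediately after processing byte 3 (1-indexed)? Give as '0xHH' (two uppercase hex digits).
After byte 1 (0x3C): reg=0xB4
After byte 2 (0xEB): reg=0x9A
After byte 3 (0x40): reg=0x08

Answer: 0x08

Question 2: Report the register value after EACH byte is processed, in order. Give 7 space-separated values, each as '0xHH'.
0xB4 0x9A 0x08 0xD5 0xBD 0x70 0x12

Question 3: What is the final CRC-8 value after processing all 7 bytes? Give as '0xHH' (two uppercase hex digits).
After byte 1 (0x3C): reg=0xB4
After byte 2 (0xEB): reg=0x9A
After byte 3 (0x40): reg=0x08
After byte 4 (0x4E): reg=0xD5
After byte 5 (0xEA): reg=0xBD
After byte 6 (0xAD): reg=0x70
After byte 7 (0x76): reg=0x12

Answer: 0x12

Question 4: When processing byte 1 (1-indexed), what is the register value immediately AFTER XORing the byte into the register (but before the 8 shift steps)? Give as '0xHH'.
Answer: 0x3C

Derivation:
Register before byte 1: 0x00
Byte 1: 0x3C
0x00 XOR 0x3C = 0x3C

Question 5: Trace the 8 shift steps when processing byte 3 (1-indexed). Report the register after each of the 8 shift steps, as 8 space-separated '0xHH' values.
Answer: 0xB3 0x61 0xC2 0x83 0x01 0x02 0x04 0x08

Derivation:
After byte 1 (0x3C): reg=0xB4
After byte 2 (0xEB): reg=0x9A
Register before byte 3: 0x9A
After XOR with byte 0x40: 0xDA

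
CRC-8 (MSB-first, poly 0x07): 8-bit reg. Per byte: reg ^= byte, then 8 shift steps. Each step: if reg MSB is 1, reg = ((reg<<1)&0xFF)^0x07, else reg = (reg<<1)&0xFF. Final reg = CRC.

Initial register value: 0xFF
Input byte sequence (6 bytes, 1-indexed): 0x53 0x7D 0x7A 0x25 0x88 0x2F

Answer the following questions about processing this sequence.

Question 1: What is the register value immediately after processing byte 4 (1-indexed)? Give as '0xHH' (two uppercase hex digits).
After byte 1 (0x53): reg=0x4D
After byte 2 (0x7D): reg=0x90
After byte 3 (0x7A): reg=0x98
After byte 4 (0x25): reg=0x3A

Answer: 0x3A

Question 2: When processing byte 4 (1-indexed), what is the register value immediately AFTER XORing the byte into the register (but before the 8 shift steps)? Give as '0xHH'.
Register before byte 4: 0x98
Byte 4: 0x25
0x98 XOR 0x25 = 0xBD

Answer: 0xBD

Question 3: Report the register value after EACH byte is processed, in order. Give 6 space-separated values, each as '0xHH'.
0x4D 0x90 0x98 0x3A 0x17 0xA8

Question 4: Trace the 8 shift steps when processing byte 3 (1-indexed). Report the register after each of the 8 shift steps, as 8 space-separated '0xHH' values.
After byte 1 (0x53): reg=0x4D
After byte 2 (0x7D): reg=0x90
Register before byte 3: 0x90
After XOR with byte 0x7A: 0xEA

Answer: 0xD3 0xA1 0x45 0x8A 0x13 0x26 0x4C 0x98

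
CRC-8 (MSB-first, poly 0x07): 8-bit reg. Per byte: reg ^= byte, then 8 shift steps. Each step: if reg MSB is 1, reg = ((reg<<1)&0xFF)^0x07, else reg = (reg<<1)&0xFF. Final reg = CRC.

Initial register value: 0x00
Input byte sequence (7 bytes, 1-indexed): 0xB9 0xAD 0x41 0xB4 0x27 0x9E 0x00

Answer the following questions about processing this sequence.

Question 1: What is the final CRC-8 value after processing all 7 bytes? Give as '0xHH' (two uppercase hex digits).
After byte 1 (0xB9): reg=0x26
After byte 2 (0xAD): reg=0xB8
After byte 3 (0x41): reg=0xE1
After byte 4 (0xB4): reg=0xAC
After byte 5 (0x27): reg=0xB8
After byte 6 (0x9E): reg=0xF2
After byte 7 (0x00): reg=0xD0

Answer: 0xD0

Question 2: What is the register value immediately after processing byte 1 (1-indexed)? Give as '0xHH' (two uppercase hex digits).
After byte 1 (0xB9): reg=0x26

Answer: 0x26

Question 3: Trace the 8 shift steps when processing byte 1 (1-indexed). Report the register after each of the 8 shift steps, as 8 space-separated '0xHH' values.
Answer: 0x75 0xEA 0xD3 0xA1 0x45 0x8A 0x13 0x26

Derivation:
Register before byte 1: 0x00
After XOR with byte 0xB9: 0xB9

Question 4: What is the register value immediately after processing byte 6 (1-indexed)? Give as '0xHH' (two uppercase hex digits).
After byte 1 (0xB9): reg=0x26
After byte 2 (0xAD): reg=0xB8
After byte 3 (0x41): reg=0xE1
After byte 4 (0xB4): reg=0xAC
After byte 5 (0x27): reg=0xB8
After byte 6 (0x9E): reg=0xF2

Answer: 0xF2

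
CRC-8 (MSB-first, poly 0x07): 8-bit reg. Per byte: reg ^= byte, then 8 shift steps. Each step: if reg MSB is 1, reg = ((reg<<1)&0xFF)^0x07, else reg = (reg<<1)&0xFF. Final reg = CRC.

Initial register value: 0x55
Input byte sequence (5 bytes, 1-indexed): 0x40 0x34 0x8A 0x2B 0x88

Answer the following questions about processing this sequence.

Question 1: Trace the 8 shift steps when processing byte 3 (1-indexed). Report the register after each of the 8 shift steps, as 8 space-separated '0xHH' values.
After byte 1 (0x40): reg=0x6B
After byte 2 (0x34): reg=0x9A
Register before byte 3: 0x9A
After XOR with byte 0x8A: 0x10

Answer: 0x20 0x40 0x80 0x07 0x0E 0x1C 0x38 0x70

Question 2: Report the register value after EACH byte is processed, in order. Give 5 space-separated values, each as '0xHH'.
0x6B 0x9A 0x70 0x86 0x2A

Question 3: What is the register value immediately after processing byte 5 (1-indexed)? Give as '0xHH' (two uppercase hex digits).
After byte 1 (0x40): reg=0x6B
After byte 2 (0x34): reg=0x9A
After byte 3 (0x8A): reg=0x70
After byte 4 (0x2B): reg=0x86
After byte 5 (0x88): reg=0x2A

Answer: 0x2A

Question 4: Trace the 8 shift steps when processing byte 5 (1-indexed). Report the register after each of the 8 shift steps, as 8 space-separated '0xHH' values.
Answer: 0x1C 0x38 0x70 0xE0 0xC7 0x89 0x15 0x2A

Derivation:
After byte 1 (0x40): reg=0x6B
After byte 2 (0x34): reg=0x9A
After byte 3 (0x8A): reg=0x70
After byte 4 (0x2B): reg=0x86
Register before byte 5: 0x86
After XOR with byte 0x88: 0x0E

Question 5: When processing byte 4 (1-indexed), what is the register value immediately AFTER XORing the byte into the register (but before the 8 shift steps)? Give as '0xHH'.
Answer: 0x5B

Derivation:
Register before byte 4: 0x70
Byte 4: 0x2B
0x70 XOR 0x2B = 0x5B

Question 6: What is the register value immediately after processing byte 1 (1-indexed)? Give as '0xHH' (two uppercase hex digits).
Answer: 0x6B

Derivation:
After byte 1 (0x40): reg=0x6B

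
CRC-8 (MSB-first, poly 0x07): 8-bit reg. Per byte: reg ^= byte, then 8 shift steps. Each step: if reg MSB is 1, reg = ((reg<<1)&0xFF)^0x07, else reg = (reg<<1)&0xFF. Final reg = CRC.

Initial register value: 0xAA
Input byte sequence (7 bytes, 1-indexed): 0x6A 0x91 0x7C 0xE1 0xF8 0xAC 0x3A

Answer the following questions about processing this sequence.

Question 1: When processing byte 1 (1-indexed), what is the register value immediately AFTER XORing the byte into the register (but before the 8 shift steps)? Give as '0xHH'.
Register before byte 1: 0xAA
Byte 1: 0x6A
0xAA XOR 0x6A = 0xC0

Answer: 0xC0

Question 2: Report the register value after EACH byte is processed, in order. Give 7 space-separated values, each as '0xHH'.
0x4E 0x13 0x0A 0x9F 0x32 0xD3 0x91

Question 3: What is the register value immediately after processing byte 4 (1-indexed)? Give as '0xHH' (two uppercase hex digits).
Answer: 0x9F

Derivation:
After byte 1 (0x6A): reg=0x4E
After byte 2 (0x91): reg=0x13
After byte 3 (0x7C): reg=0x0A
After byte 4 (0xE1): reg=0x9F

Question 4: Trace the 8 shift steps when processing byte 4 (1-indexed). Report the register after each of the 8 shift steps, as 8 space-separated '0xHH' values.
After byte 1 (0x6A): reg=0x4E
After byte 2 (0x91): reg=0x13
After byte 3 (0x7C): reg=0x0A
Register before byte 4: 0x0A
After XOR with byte 0xE1: 0xEB

Answer: 0xD1 0xA5 0x4D 0x9A 0x33 0x66 0xCC 0x9F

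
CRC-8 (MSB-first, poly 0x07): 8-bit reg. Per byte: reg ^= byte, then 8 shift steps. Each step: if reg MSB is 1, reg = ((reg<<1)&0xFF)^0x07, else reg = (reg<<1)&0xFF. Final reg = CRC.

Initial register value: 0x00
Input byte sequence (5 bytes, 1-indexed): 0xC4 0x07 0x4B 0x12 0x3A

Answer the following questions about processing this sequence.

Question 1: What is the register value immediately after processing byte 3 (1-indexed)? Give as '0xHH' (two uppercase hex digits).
Answer: 0xBB

Derivation:
After byte 1 (0xC4): reg=0x52
After byte 2 (0x07): reg=0xAC
After byte 3 (0x4B): reg=0xBB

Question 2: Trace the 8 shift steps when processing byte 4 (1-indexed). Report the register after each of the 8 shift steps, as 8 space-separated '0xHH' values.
Answer: 0x55 0xAA 0x53 0xA6 0x4B 0x96 0x2B 0x56

Derivation:
After byte 1 (0xC4): reg=0x52
After byte 2 (0x07): reg=0xAC
After byte 3 (0x4B): reg=0xBB
Register before byte 4: 0xBB
After XOR with byte 0x12: 0xA9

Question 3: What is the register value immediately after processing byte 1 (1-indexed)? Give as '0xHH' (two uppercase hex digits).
After byte 1 (0xC4): reg=0x52

Answer: 0x52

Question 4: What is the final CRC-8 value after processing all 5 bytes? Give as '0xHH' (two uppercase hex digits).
After byte 1 (0xC4): reg=0x52
After byte 2 (0x07): reg=0xAC
After byte 3 (0x4B): reg=0xBB
After byte 4 (0x12): reg=0x56
After byte 5 (0x3A): reg=0x03

Answer: 0x03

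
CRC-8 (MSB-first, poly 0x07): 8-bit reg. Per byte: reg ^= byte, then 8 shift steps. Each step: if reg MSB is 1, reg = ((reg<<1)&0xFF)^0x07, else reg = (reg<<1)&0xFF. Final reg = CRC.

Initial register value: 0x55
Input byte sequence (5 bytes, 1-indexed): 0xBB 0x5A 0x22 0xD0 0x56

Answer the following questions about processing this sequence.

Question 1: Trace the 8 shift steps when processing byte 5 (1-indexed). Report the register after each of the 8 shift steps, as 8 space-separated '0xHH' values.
Answer: 0xD9 0xB5 0x6D 0xDA 0xB3 0x61 0xC2 0x83

Derivation:
After byte 1 (0xBB): reg=0x84
After byte 2 (0x5A): reg=0x14
After byte 3 (0x22): reg=0x82
After byte 4 (0xD0): reg=0xB9
Register before byte 5: 0xB9
After XOR with byte 0x56: 0xEF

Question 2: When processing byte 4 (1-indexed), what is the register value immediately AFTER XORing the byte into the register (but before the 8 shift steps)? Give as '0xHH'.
Register before byte 4: 0x82
Byte 4: 0xD0
0x82 XOR 0xD0 = 0x52

Answer: 0x52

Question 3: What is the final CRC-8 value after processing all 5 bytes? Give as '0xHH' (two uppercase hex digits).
After byte 1 (0xBB): reg=0x84
After byte 2 (0x5A): reg=0x14
After byte 3 (0x22): reg=0x82
After byte 4 (0xD0): reg=0xB9
After byte 5 (0x56): reg=0x83

Answer: 0x83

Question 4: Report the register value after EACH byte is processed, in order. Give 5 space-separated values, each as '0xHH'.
0x84 0x14 0x82 0xB9 0x83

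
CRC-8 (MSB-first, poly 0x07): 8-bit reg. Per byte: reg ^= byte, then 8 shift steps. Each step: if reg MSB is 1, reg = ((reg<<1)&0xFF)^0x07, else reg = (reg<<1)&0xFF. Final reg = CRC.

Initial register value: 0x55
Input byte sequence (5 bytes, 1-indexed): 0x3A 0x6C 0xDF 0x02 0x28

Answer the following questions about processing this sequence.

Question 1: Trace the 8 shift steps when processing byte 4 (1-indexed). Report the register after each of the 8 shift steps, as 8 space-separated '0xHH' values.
After byte 1 (0x3A): reg=0x0A
After byte 2 (0x6C): reg=0x35
After byte 3 (0xDF): reg=0x98
Register before byte 4: 0x98
After XOR with byte 0x02: 0x9A

Answer: 0x33 0x66 0xCC 0x9F 0x39 0x72 0xE4 0xCF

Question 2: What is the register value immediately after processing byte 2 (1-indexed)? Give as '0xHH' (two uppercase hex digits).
After byte 1 (0x3A): reg=0x0A
After byte 2 (0x6C): reg=0x35

Answer: 0x35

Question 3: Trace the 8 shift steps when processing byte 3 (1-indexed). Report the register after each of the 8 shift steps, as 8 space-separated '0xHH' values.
Answer: 0xD3 0xA1 0x45 0x8A 0x13 0x26 0x4C 0x98

Derivation:
After byte 1 (0x3A): reg=0x0A
After byte 2 (0x6C): reg=0x35
Register before byte 3: 0x35
After XOR with byte 0xDF: 0xEA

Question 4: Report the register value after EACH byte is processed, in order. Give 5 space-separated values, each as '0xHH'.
0x0A 0x35 0x98 0xCF 0xBB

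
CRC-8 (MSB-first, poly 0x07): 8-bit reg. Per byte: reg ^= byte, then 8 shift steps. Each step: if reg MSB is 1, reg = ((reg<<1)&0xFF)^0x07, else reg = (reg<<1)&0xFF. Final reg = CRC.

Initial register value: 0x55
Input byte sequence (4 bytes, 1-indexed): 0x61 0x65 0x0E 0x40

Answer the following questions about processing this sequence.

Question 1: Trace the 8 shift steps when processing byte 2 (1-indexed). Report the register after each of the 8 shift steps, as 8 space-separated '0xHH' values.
Answer: 0xD5 0xAD 0x5D 0xBA 0x73 0xE6 0xCB 0x91

Derivation:
After byte 1 (0x61): reg=0x8C
Register before byte 2: 0x8C
After XOR with byte 0x65: 0xE9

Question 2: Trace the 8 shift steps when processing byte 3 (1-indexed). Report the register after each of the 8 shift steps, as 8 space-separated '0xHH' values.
Answer: 0x39 0x72 0xE4 0xCF 0x99 0x35 0x6A 0xD4

Derivation:
After byte 1 (0x61): reg=0x8C
After byte 2 (0x65): reg=0x91
Register before byte 3: 0x91
After XOR with byte 0x0E: 0x9F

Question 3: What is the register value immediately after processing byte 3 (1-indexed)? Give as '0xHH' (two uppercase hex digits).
Answer: 0xD4

Derivation:
After byte 1 (0x61): reg=0x8C
After byte 2 (0x65): reg=0x91
After byte 3 (0x0E): reg=0xD4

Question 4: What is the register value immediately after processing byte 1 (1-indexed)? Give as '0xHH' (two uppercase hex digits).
Answer: 0x8C

Derivation:
After byte 1 (0x61): reg=0x8C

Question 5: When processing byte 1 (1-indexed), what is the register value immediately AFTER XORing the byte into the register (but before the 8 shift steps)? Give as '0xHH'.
Answer: 0x34

Derivation:
Register before byte 1: 0x55
Byte 1: 0x61
0x55 XOR 0x61 = 0x34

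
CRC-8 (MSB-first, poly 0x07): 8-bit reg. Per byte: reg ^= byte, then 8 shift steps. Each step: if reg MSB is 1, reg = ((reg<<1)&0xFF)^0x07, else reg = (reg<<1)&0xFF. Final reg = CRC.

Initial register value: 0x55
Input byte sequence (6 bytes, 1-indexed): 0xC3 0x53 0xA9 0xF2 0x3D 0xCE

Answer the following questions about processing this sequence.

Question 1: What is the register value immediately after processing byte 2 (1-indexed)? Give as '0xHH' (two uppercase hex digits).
After byte 1 (0xC3): reg=0xEB
After byte 2 (0x53): reg=0x21

Answer: 0x21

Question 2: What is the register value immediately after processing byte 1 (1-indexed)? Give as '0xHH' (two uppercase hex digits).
Answer: 0xEB

Derivation:
After byte 1 (0xC3): reg=0xEB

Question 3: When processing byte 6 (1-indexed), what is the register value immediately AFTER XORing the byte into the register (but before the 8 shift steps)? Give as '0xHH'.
Answer: 0x19

Derivation:
Register before byte 6: 0xD7
Byte 6: 0xCE
0xD7 XOR 0xCE = 0x19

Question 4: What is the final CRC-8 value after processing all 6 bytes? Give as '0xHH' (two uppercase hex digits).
After byte 1 (0xC3): reg=0xEB
After byte 2 (0x53): reg=0x21
After byte 3 (0xA9): reg=0xB1
After byte 4 (0xF2): reg=0xCE
After byte 5 (0x3D): reg=0xD7
After byte 6 (0xCE): reg=0x4F

Answer: 0x4F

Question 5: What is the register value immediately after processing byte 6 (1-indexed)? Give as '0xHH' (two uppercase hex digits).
After byte 1 (0xC3): reg=0xEB
After byte 2 (0x53): reg=0x21
After byte 3 (0xA9): reg=0xB1
After byte 4 (0xF2): reg=0xCE
After byte 5 (0x3D): reg=0xD7
After byte 6 (0xCE): reg=0x4F

Answer: 0x4F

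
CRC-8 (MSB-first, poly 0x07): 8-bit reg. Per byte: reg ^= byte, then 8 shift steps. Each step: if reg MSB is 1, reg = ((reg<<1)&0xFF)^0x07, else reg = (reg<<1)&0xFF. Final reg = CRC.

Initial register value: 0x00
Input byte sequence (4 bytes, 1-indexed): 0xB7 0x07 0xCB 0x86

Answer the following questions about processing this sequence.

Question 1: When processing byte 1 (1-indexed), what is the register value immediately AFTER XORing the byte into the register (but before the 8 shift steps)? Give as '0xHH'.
Register before byte 1: 0x00
Byte 1: 0xB7
0x00 XOR 0xB7 = 0xB7

Answer: 0xB7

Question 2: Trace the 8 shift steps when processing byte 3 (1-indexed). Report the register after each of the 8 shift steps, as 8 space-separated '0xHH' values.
Answer: 0xF3 0xE1 0xC5 0x8D 0x1D 0x3A 0x74 0xE8

Derivation:
After byte 1 (0xB7): reg=0x0C
After byte 2 (0x07): reg=0x31
Register before byte 3: 0x31
After XOR with byte 0xCB: 0xFA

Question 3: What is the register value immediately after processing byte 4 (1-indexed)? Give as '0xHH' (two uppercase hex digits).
Answer: 0x0D

Derivation:
After byte 1 (0xB7): reg=0x0C
After byte 2 (0x07): reg=0x31
After byte 3 (0xCB): reg=0xE8
After byte 4 (0x86): reg=0x0D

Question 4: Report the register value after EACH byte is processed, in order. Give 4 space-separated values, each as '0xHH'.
0x0C 0x31 0xE8 0x0D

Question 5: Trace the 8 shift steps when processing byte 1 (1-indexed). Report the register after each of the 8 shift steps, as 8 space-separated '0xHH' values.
Register before byte 1: 0x00
After XOR with byte 0xB7: 0xB7

Answer: 0x69 0xD2 0xA3 0x41 0x82 0x03 0x06 0x0C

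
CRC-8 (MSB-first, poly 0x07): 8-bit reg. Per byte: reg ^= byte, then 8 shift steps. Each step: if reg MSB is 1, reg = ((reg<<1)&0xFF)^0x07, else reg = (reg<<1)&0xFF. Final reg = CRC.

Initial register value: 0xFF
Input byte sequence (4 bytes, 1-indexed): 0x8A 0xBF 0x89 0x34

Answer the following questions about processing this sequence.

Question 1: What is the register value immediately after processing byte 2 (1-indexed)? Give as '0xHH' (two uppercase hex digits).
After byte 1 (0x8A): reg=0x4C
After byte 2 (0xBF): reg=0xD7

Answer: 0xD7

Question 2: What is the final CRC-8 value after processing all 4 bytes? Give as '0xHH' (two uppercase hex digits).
Answer: 0x56

Derivation:
After byte 1 (0x8A): reg=0x4C
After byte 2 (0xBF): reg=0xD7
After byte 3 (0x89): reg=0x9D
After byte 4 (0x34): reg=0x56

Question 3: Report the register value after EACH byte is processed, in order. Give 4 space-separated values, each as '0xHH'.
0x4C 0xD7 0x9D 0x56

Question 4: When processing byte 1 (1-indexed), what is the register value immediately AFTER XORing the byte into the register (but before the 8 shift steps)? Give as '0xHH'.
Register before byte 1: 0xFF
Byte 1: 0x8A
0xFF XOR 0x8A = 0x75

Answer: 0x75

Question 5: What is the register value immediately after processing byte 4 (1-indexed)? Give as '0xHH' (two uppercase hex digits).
After byte 1 (0x8A): reg=0x4C
After byte 2 (0xBF): reg=0xD7
After byte 3 (0x89): reg=0x9D
After byte 4 (0x34): reg=0x56

Answer: 0x56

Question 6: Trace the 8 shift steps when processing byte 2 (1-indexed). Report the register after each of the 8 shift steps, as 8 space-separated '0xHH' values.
Answer: 0xE1 0xC5 0x8D 0x1D 0x3A 0x74 0xE8 0xD7

Derivation:
After byte 1 (0x8A): reg=0x4C
Register before byte 2: 0x4C
After XOR with byte 0xBF: 0xF3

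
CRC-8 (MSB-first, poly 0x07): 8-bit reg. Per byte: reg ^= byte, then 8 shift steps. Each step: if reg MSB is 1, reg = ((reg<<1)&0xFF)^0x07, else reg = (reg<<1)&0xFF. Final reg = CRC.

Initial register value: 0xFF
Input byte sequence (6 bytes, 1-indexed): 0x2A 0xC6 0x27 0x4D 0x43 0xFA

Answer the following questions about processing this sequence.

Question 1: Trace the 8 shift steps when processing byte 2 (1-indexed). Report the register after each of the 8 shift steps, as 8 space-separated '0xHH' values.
After byte 1 (0x2A): reg=0x25
Register before byte 2: 0x25
After XOR with byte 0xC6: 0xE3

Answer: 0xC1 0x85 0x0D 0x1A 0x34 0x68 0xD0 0xA7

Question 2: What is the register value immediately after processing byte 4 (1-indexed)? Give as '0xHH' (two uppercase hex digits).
After byte 1 (0x2A): reg=0x25
After byte 2 (0xC6): reg=0xA7
After byte 3 (0x27): reg=0x89
After byte 4 (0x4D): reg=0x52

Answer: 0x52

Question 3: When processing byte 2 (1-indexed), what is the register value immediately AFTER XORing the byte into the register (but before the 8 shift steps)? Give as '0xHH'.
Register before byte 2: 0x25
Byte 2: 0xC6
0x25 XOR 0xC6 = 0xE3

Answer: 0xE3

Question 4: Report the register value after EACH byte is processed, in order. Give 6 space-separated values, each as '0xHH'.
0x25 0xA7 0x89 0x52 0x77 0xAA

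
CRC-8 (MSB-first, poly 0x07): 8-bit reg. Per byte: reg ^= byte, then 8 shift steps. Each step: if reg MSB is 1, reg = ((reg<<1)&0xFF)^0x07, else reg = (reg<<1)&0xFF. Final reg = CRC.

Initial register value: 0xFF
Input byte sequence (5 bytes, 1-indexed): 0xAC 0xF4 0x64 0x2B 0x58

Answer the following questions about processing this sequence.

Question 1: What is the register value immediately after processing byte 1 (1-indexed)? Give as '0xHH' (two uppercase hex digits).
Answer: 0xBE

Derivation:
After byte 1 (0xAC): reg=0xBE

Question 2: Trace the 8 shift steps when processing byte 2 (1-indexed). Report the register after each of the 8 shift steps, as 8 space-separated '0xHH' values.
Answer: 0x94 0x2F 0x5E 0xBC 0x7F 0xFE 0xFB 0xF1

Derivation:
After byte 1 (0xAC): reg=0xBE
Register before byte 2: 0xBE
After XOR with byte 0xF4: 0x4A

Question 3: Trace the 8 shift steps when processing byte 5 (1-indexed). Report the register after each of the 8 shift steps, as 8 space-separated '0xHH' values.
After byte 1 (0xAC): reg=0xBE
After byte 2 (0xF4): reg=0xF1
After byte 3 (0x64): reg=0xE2
After byte 4 (0x2B): reg=0x71
Register before byte 5: 0x71
After XOR with byte 0x58: 0x29

Answer: 0x52 0xA4 0x4F 0x9E 0x3B 0x76 0xEC 0xDF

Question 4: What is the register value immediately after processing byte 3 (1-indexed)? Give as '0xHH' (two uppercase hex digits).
After byte 1 (0xAC): reg=0xBE
After byte 2 (0xF4): reg=0xF1
After byte 3 (0x64): reg=0xE2

Answer: 0xE2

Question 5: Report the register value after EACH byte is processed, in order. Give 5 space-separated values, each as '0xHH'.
0xBE 0xF1 0xE2 0x71 0xDF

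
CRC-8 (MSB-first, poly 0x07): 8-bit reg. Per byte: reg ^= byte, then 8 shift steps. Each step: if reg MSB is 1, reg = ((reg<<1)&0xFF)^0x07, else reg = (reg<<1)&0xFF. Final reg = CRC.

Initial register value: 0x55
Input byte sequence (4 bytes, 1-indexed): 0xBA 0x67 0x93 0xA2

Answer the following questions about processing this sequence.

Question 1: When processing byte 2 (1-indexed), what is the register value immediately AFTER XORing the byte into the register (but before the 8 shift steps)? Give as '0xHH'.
Answer: 0xE4

Derivation:
Register before byte 2: 0x83
Byte 2: 0x67
0x83 XOR 0x67 = 0xE4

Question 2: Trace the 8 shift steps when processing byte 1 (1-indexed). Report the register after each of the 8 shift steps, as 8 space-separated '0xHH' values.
Answer: 0xD9 0xB5 0x6D 0xDA 0xB3 0x61 0xC2 0x83

Derivation:
Register before byte 1: 0x55
After XOR with byte 0xBA: 0xEF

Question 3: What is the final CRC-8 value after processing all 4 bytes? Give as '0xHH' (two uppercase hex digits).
Answer: 0xDC

Derivation:
After byte 1 (0xBA): reg=0x83
After byte 2 (0x67): reg=0xB2
After byte 3 (0x93): reg=0xE7
After byte 4 (0xA2): reg=0xDC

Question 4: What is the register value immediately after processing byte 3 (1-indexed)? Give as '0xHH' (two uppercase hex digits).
After byte 1 (0xBA): reg=0x83
After byte 2 (0x67): reg=0xB2
After byte 3 (0x93): reg=0xE7

Answer: 0xE7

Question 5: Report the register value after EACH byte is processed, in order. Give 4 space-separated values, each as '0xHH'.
0x83 0xB2 0xE7 0xDC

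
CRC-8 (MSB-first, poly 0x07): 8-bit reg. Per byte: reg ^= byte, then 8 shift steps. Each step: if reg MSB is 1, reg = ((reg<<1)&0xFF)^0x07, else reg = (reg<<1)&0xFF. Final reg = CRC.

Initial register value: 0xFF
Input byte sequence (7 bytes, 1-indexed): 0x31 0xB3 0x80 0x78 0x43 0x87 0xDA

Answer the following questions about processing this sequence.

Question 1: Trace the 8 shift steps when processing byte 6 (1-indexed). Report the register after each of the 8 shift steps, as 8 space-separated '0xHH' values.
After byte 1 (0x31): reg=0x64
After byte 2 (0xB3): reg=0x2B
After byte 3 (0x80): reg=0x58
After byte 4 (0x78): reg=0xE0
After byte 5 (0x43): reg=0x60
Register before byte 6: 0x60
After XOR with byte 0x87: 0xE7

Answer: 0xC9 0x95 0x2D 0x5A 0xB4 0x6F 0xDE 0xBB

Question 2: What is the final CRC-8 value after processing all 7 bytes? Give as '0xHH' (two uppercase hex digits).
Answer: 0x20

Derivation:
After byte 1 (0x31): reg=0x64
After byte 2 (0xB3): reg=0x2B
After byte 3 (0x80): reg=0x58
After byte 4 (0x78): reg=0xE0
After byte 5 (0x43): reg=0x60
After byte 6 (0x87): reg=0xBB
After byte 7 (0xDA): reg=0x20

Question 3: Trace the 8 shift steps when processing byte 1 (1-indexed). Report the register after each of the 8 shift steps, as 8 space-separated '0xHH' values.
Register before byte 1: 0xFF
After XOR with byte 0x31: 0xCE

Answer: 0x9B 0x31 0x62 0xC4 0x8F 0x19 0x32 0x64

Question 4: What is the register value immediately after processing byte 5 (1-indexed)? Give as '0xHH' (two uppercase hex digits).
After byte 1 (0x31): reg=0x64
After byte 2 (0xB3): reg=0x2B
After byte 3 (0x80): reg=0x58
After byte 4 (0x78): reg=0xE0
After byte 5 (0x43): reg=0x60

Answer: 0x60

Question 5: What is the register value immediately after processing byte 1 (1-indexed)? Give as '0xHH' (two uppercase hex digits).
After byte 1 (0x31): reg=0x64

Answer: 0x64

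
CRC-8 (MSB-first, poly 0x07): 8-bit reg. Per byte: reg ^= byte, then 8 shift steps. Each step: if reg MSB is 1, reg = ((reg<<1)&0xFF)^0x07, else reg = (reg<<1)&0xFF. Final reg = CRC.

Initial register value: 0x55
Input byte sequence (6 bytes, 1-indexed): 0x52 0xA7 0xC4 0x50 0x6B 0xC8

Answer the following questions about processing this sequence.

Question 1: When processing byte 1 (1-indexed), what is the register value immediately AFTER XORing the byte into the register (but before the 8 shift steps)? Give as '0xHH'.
Answer: 0x07

Derivation:
Register before byte 1: 0x55
Byte 1: 0x52
0x55 XOR 0x52 = 0x07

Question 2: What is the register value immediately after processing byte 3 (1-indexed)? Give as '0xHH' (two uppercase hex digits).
After byte 1 (0x52): reg=0x15
After byte 2 (0xA7): reg=0x17
After byte 3 (0xC4): reg=0x37

Answer: 0x37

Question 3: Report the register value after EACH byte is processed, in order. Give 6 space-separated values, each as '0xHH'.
0x15 0x17 0x37 0x32 0x88 0xC7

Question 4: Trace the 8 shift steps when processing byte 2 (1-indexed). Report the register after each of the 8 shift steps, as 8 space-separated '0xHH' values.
Answer: 0x63 0xC6 0x8B 0x11 0x22 0x44 0x88 0x17

Derivation:
After byte 1 (0x52): reg=0x15
Register before byte 2: 0x15
After XOR with byte 0xA7: 0xB2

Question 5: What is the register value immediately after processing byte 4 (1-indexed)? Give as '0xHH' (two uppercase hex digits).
After byte 1 (0x52): reg=0x15
After byte 2 (0xA7): reg=0x17
After byte 3 (0xC4): reg=0x37
After byte 4 (0x50): reg=0x32

Answer: 0x32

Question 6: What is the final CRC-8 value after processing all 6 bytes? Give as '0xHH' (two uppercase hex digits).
Answer: 0xC7

Derivation:
After byte 1 (0x52): reg=0x15
After byte 2 (0xA7): reg=0x17
After byte 3 (0xC4): reg=0x37
After byte 4 (0x50): reg=0x32
After byte 5 (0x6B): reg=0x88
After byte 6 (0xC8): reg=0xC7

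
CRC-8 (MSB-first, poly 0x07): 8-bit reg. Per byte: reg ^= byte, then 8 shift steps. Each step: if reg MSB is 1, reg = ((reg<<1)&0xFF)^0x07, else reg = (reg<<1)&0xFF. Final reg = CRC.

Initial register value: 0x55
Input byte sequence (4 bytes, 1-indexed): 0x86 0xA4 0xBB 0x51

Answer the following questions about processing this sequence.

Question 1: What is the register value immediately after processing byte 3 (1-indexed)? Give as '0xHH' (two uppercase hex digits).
Answer: 0xF6

Derivation:
After byte 1 (0x86): reg=0x37
After byte 2 (0xA4): reg=0xF0
After byte 3 (0xBB): reg=0xF6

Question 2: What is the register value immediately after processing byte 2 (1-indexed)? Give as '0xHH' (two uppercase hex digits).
After byte 1 (0x86): reg=0x37
After byte 2 (0xA4): reg=0xF0

Answer: 0xF0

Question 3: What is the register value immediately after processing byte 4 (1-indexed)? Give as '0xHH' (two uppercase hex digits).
Answer: 0x7C

Derivation:
After byte 1 (0x86): reg=0x37
After byte 2 (0xA4): reg=0xF0
After byte 3 (0xBB): reg=0xF6
After byte 4 (0x51): reg=0x7C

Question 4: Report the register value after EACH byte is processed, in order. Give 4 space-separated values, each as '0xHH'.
0x37 0xF0 0xF6 0x7C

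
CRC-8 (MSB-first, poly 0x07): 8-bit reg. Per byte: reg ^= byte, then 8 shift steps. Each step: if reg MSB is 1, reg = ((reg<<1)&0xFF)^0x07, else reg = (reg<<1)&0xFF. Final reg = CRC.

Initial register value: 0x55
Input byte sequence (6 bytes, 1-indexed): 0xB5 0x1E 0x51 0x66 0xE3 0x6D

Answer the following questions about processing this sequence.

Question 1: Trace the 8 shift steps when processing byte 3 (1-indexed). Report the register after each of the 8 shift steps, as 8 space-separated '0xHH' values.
Answer: 0x90 0x27 0x4E 0x9C 0x3F 0x7E 0xFC 0xFF

Derivation:
After byte 1 (0xB5): reg=0xAE
After byte 2 (0x1E): reg=0x19
Register before byte 3: 0x19
After XOR with byte 0x51: 0x48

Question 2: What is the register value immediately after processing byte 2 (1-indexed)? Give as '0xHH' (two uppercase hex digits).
Answer: 0x19

Derivation:
After byte 1 (0xB5): reg=0xAE
After byte 2 (0x1E): reg=0x19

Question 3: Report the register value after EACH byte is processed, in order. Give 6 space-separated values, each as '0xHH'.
0xAE 0x19 0xFF 0xC6 0xFB 0xEB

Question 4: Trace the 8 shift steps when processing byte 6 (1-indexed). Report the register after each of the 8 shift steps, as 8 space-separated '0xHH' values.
Answer: 0x2B 0x56 0xAC 0x5F 0xBE 0x7B 0xF6 0xEB

Derivation:
After byte 1 (0xB5): reg=0xAE
After byte 2 (0x1E): reg=0x19
After byte 3 (0x51): reg=0xFF
After byte 4 (0x66): reg=0xC6
After byte 5 (0xE3): reg=0xFB
Register before byte 6: 0xFB
After XOR with byte 0x6D: 0x96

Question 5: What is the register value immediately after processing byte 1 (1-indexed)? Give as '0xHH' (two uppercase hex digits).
After byte 1 (0xB5): reg=0xAE

Answer: 0xAE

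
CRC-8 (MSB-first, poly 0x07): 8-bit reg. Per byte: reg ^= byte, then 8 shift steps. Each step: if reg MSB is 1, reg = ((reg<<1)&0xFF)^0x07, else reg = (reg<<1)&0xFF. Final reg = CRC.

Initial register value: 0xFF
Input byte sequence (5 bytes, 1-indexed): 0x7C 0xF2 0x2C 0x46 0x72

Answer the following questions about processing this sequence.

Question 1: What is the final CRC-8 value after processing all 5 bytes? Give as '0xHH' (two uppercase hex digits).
Answer: 0xDB

Derivation:
After byte 1 (0x7C): reg=0x80
After byte 2 (0xF2): reg=0x59
After byte 3 (0x2C): reg=0x4C
After byte 4 (0x46): reg=0x36
After byte 5 (0x72): reg=0xDB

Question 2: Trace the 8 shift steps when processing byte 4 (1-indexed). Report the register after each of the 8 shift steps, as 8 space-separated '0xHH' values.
After byte 1 (0x7C): reg=0x80
After byte 2 (0xF2): reg=0x59
After byte 3 (0x2C): reg=0x4C
Register before byte 4: 0x4C
After XOR with byte 0x46: 0x0A

Answer: 0x14 0x28 0x50 0xA0 0x47 0x8E 0x1B 0x36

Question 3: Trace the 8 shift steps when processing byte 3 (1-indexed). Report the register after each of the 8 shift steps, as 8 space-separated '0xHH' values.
After byte 1 (0x7C): reg=0x80
After byte 2 (0xF2): reg=0x59
Register before byte 3: 0x59
After XOR with byte 0x2C: 0x75

Answer: 0xEA 0xD3 0xA1 0x45 0x8A 0x13 0x26 0x4C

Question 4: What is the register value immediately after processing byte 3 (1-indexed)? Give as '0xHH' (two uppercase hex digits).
Answer: 0x4C

Derivation:
After byte 1 (0x7C): reg=0x80
After byte 2 (0xF2): reg=0x59
After byte 3 (0x2C): reg=0x4C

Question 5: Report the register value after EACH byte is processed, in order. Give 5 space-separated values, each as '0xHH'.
0x80 0x59 0x4C 0x36 0xDB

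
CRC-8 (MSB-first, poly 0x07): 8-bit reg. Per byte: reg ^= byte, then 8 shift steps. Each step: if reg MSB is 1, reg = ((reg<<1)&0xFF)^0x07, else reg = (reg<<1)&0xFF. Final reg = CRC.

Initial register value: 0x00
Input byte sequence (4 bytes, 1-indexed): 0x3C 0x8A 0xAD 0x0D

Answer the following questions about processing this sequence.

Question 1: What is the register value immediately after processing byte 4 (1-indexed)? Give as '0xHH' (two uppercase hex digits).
Answer: 0x1F

Derivation:
After byte 1 (0x3C): reg=0xB4
After byte 2 (0x8A): reg=0xBA
After byte 3 (0xAD): reg=0x65
After byte 4 (0x0D): reg=0x1F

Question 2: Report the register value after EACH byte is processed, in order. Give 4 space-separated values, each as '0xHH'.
0xB4 0xBA 0x65 0x1F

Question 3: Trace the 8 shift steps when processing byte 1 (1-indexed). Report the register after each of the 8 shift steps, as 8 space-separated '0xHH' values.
Register before byte 1: 0x00
After XOR with byte 0x3C: 0x3C

Answer: 0x78 0xF0 0xE7 0xC9 0x95 0x2D 0x5A 0xB4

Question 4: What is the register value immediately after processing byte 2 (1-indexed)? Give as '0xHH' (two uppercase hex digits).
After byte 1 (0x3C): reg=0xB4
After byte 2 (0x8A): reg=0xBA

Answer: 0xBA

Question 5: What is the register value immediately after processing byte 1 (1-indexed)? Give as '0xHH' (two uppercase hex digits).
Answer: 0xB4

Derivation:
After byte 1 (0x3C): reg=0xB4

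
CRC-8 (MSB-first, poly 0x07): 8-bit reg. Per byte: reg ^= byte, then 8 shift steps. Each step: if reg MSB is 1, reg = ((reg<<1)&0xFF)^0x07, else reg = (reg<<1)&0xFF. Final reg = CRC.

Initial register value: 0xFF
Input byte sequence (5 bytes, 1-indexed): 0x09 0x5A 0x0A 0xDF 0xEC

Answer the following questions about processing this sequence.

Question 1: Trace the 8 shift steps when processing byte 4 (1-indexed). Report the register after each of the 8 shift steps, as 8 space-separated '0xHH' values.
After byte 1 (0x09): reg=0xCC
After byte 2 (0x5A): reg=0xEB
After byte 3 (0x0A): reg=0xA9
Register before byte 4: 0xA9
After XOR with byte 0xDF: 0x76

Answer: 0xEC 0xDF 0xB9 0x75 0xEA 0xD3 0xA1 0x45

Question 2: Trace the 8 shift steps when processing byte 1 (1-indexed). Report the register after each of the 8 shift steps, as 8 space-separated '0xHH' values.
Answer: 0xEB 0xD1 0xA5 0x4D 0x9A 0x33 0x66 0xCC

Derivation:
Register before byte 1: 0xFF
After XOR with byte 0x09: 0xF6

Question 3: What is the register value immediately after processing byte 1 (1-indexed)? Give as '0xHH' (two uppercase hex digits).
After byte 1 (0x09): reg=0xCC

Answer: 0xCC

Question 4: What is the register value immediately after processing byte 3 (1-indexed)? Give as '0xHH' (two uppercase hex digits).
Answer: 0xA9

Derivation:
After byte 1 (0x09): reg=0xCC
After byte 2 (0x5A): reg=0xEB
After byte 3 (0x0A): reg=0xA9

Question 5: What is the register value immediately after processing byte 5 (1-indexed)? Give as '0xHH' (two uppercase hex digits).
After byte 1 (0x09): reg=0xCC
After byte 2 (0x5A): reg=0xEB
After byte 3 (0x0A): reg=0xA9
After byte 4 (0xDF): reg=0x45
After byte 5 (0xEC): reg=0x56

Answer: 0x56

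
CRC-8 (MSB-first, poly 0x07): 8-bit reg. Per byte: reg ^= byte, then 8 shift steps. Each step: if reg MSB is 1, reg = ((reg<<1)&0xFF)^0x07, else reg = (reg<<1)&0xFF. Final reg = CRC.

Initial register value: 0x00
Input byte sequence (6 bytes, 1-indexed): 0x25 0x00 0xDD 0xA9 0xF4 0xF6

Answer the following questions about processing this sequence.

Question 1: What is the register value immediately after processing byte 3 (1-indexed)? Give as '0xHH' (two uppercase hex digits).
Answer: 0x9E

Derivation:
After byte 1 (0x25): reg=0xFB
After byte 2 (0x00): reg=0xEF
After byte 3 (0xDD): reg=0x9E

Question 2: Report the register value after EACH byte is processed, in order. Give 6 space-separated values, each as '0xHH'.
0xFB 0xEF 0x9E 0x85 0x50 0x7B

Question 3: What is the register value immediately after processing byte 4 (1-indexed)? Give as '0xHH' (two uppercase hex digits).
Answer: 0x85

Derivation:
After byte 1 (0x25): reg=0xFB
After byte 2 (0x00): reg=0xEF
After byte 3 (0xDD): reg=0x9E
After byte 4 (0xA9): reg=0x85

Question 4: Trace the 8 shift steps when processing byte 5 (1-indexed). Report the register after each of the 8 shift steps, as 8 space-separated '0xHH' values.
Answer: 0xE2 0xC3 0x81 0x05 0x0A 0x14 0x28 0x50

Derivation:
After byte 1 (0x25): reg=0xFB
After byte 2 (0x00): reg=0xEF
After byte 3 (0xDD): reg=0x9E
After byte 4 (0xA9): reg=0x85
Register before byte 5: 0x85
After XOR with byte 0xF4: 0x71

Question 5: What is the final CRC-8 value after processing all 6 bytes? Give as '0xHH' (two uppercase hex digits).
Answer: 0x7B

Derivation:
After byte 1 (0x25): reg=0xFB
After byte 2 (0x00): reg=0xEF
After byte 3 (0xDD): reg=0x9E
After byte 4 (0xA9): reg=0x85
After byte 5 (0xF4): reg=0x50
After byte 6 (0xF6): reg=0x7B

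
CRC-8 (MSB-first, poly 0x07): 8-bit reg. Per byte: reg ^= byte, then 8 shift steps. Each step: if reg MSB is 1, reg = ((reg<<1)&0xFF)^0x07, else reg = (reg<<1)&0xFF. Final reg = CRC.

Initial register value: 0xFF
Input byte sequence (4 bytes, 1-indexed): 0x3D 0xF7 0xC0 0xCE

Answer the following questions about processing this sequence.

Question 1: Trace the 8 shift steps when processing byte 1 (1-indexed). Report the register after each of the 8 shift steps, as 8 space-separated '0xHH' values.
Register before byte 1: 0xFF
After XOR with byte 0x3D: 0xC2

Answer: 0x83 0x01 0x02 0x04 0x08 0x10 0x20 0x40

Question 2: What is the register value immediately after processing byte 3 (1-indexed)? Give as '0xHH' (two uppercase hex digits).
Answer: 0x6A

Derivation:
After byte 1 (0x3D): reg=0x40
After byte 2 (0xF7): reg=0x0C
After byte 3 (0xC0): reg=0x6A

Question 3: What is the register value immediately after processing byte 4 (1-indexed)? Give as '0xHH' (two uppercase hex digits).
After byte 1 (0x3D): reg=0x40
After byte 2 (0xF7): reg=0x0C
After byte 3 (0xC0): reg=0x6A
After byte 4 (0xCE): reg=0x75

Answer: 0x75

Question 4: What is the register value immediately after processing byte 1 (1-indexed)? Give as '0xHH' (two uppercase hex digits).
Answer: 0x40

Derivation:
After byte 1 (0x3D): reg=0x40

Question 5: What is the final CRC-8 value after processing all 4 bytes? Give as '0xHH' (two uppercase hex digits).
After byte 1 (0x3D): reg=0x40
After byte 2 (0xF7): reg=0x0C
After byte 3 (0xC0): reg=0x6A
After byte 4 (0xCE): reg=0x75

Answer: 0x75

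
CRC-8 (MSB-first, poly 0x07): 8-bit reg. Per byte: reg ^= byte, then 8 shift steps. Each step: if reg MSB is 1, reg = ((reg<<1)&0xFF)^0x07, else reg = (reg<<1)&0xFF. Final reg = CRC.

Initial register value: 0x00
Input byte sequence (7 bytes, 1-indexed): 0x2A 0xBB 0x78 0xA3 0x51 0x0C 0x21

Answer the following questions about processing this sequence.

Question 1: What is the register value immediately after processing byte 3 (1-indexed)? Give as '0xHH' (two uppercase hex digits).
Answer: 0x73

Derivation:
After byte 1 (0x2A): reg=0xD6
After byte 2 (0xBB): reg=0x04
After byte 3 (0x78): reg=0x73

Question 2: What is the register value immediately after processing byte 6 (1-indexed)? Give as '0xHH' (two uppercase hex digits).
After byte 1 (0x2A): reg=0xD6
After byte 2 (0xBB): reg=0x04
After byte 3 (0x78): reg=0x73
After byte 4 (0xA3): reg=0x3E
After byte 5 (0x51): reg=0x0A
After byte 6 (0x0C): reg=0x12

Answer: 0x12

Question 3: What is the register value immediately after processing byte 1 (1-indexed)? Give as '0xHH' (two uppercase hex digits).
After byte 1 (0x2A): reg=0xD6

Answer: 0xD6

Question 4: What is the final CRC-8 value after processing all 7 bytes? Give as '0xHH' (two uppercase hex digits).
Answer: 0x99

Derivation:
After byte 1 (0x2A): reg=0xD6
After byte 2 (0xBB): reg=0x04
After byte 3 (0x78): reg=0x73
After byte 4 (0xA3): reg=0x3E
After byte 5 (0x51): reg=0x0A
After byte 6 (0x0C): reg=0x12
After byte 7 (0x21): reg=0x99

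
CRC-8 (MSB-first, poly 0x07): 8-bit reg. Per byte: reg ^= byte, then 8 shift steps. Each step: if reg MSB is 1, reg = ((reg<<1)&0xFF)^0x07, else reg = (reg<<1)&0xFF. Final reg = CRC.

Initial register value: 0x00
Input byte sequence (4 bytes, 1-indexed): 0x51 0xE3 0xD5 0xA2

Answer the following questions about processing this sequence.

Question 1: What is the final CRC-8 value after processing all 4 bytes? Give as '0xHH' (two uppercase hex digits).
After byte 1 (0x51): reg=0xB0
After byte 2 (0xE3): reg=0xBE
After byte 3 (0xD5): reg=0x16
After byte 4 (0xA2): reg=0x05

Answer: 0x05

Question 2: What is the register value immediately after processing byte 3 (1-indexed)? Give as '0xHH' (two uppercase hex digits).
Answer: 0x16

Derivation:
After byte 1 (0x51): reg=0xB0
After byte 2 (0xE3): reg=0xBE
After byte 3 (0xD5): reg=0x16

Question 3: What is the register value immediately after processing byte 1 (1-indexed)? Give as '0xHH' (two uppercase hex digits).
After byte 1 (0x51): reg=0xB0

Answer: 0xB0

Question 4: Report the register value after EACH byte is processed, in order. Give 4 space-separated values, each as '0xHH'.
0xB0 0xBE 0x16 0x05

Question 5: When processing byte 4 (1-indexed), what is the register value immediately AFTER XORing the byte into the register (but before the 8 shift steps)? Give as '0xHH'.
Register before byte 4: 0x16
Byte 4: 0xA2
0x16 XOR 0xA2 = 0xB4

Answer: 0xB4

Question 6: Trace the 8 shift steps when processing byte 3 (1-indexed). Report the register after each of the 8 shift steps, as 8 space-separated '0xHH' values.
Answer: 0xD6 0xAB 0x51 0xA2 0x43 0x86 0x0B 0x16

Derivation:
After byte 1 (0x51): reg=0xB0
After byte 2 (0xE3): reg=0xBE
Register before byte 3: 0xBE
After XOR with byte 0xD5: 0x6B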